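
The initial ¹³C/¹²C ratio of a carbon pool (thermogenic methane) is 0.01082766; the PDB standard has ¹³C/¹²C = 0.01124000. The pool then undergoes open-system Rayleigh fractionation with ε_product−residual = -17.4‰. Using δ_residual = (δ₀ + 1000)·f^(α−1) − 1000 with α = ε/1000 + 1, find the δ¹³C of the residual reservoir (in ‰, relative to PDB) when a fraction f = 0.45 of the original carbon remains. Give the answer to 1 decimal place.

-23.2‰

δ₀ = (0.01082766/0.01124000 − 1)×1000 = (0.963315 − 1)×1000 = -36.685‰
α − 1 = ε/1000 = -0.0174
f^(α−1) = 0.45^(-0.0174) = 1.013991
δ_res = (-36.685 + 1000) × 1.013991 − 1000 = 976.793 − 1000 = -23.21‰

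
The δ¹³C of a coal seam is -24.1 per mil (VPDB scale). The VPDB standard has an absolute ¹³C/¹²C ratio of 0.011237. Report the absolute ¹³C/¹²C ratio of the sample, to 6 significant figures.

R_sample = R_standard × (δ¹³C/1000 + 1)
R_sample = 0.011237 × (-24.1/1000 + 1) = 0.011237 × 0.975900
R_sample = 0.0109662

0.0109662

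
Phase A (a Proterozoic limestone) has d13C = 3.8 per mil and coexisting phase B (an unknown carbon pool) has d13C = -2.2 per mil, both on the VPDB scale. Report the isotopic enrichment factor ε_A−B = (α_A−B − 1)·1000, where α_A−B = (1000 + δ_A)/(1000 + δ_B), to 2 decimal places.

α_A−B = (1000 + 3.8) / (1000 + -2.2) = 1003.8 / 997.8 = 1.006013
ε_A−B = (1.006013 − 1) × 1000 = 6.013 per mil
(The approximation ε ≈ δ_A − δ_B would give 6.0 per mil.)

6.01 per mil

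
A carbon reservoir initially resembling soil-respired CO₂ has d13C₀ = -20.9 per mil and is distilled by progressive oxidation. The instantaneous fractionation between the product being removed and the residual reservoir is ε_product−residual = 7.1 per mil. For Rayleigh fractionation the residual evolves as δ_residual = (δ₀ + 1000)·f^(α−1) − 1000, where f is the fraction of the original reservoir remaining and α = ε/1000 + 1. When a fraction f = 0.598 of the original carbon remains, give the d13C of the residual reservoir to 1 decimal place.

Rayleigh residual: δ_res = (δ₀ + 1000)·f^(α−1) − 1000
α = ε/1000 + 1 = 1.00710, so α − 1 = 0.00710
f^(α−1) = 0.598^(0.00710) = 0.996356
δ_res = (-20.9 + 1000) × 0.996356 − 1000 = 975.532 − 1000 = -24.47 per mil

-24.5 per mil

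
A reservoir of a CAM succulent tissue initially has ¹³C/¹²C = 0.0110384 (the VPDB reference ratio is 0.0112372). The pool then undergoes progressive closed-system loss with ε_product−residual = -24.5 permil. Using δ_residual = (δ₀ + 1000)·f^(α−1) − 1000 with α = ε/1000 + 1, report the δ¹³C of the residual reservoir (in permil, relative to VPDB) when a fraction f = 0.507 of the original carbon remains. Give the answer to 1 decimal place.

δ₀ = (0.0110384/0.0112372 − 1)×1000 = (0.982309 − 1)×1000 = -17.691 permil
α − 1 = ε/1000 = -0.0245
f^(α−1) = 0.507^(-0.0245) = 1.016781
δ_res = (-17.691 + 1000) × 1.016781 − 1000 = 998.793 − 1000 = -1.21 permil

-1.2 permil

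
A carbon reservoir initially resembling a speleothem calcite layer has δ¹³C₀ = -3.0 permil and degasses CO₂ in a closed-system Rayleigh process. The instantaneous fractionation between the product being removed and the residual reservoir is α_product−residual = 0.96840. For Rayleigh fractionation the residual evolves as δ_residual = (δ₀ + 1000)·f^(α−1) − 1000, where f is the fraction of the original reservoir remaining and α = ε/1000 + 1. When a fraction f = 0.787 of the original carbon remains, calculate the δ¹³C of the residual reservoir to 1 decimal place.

4.6 permil

Rayleigh residual: δ_res = (δ₀ + 1000)·f^(α−1) − 1000
α − 1 = -0.03160
f^(α−1) = 0.787^(-0.03160) = 1.007598
δ_res = (-3.0 + 1000) × 1.007598 − 1000 = 1004.575 − 1000 = 4.57 permil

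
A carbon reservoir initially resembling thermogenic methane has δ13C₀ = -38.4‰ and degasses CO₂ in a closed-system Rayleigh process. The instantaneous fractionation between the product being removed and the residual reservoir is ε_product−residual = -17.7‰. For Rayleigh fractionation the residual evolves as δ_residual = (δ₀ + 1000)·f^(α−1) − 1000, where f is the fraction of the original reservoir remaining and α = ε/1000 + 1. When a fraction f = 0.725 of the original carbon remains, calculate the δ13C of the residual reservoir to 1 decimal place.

-32.9‰

Rayleigh residual: δ_res = (δ₀ + 1000)·f^(α−1) − 1000
α = ε/1000 + 1 = 0.98230, so α − 1 = -0.01770
f^(α−1) = 0.725^(-0.01770) = 1.005708
δ_res = (-38.4 + 1000) × 1.005708 − 1000 = 967.089 − 1000 = -32.91‰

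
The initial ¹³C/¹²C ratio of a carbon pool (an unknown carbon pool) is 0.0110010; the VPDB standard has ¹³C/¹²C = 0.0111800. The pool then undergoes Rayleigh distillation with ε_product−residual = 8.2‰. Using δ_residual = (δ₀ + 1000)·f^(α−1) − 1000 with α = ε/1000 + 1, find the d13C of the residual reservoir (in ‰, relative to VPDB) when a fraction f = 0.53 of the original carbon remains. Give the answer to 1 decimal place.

-21.1‰

δ₀ = (0.0110010/0.0111800 − 1)×1000 = (0.983989 − 1)×1000 = -16.011‰
α − 1 = ε/1000 = 0.0082
f^(α−1) = 0.53^(0.0082) = 0.994808
δ_res = (-16.011 + 1000) × 0.994808 − 1000 = 978.880 − 1000 = -21.12‰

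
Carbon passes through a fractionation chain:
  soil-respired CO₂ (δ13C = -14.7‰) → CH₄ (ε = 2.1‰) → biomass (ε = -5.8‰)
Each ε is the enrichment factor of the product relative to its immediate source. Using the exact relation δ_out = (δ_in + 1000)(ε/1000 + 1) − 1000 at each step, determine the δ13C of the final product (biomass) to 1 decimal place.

-18.4‰

step 1: δ = (-14.70 + 1000)·(2.1/1000 + 1) − 1000 = -12.63‰
step 2: δ = (-12.63 + 1000)·(-5.8/1000 + 1) − 1000 = -18.36‰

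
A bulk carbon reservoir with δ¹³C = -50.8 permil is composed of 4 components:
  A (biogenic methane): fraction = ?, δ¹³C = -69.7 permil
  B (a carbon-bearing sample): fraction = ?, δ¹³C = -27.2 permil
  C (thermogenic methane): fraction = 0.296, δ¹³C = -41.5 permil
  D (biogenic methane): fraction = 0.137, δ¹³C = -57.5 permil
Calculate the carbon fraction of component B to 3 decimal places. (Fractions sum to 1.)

Let f_B and f_A be the unknown fractions; fractions sum to 1 so f_B + f_A = 0.567.
Mass balance: Σ fᵢ·δᵢ = δ_bulk ⇒ f_B·(-27.2) + f_A·(-69.7) = -50.8 − (-20.162) = -30.638
Substitute f_A = 0.567 − f_B:
f_B·(-27.2 − -69.7) = -30.638 − 0.567×(-69.7) = 8.881
f_B = 8.881 / 42.5 = 0.2090

0.209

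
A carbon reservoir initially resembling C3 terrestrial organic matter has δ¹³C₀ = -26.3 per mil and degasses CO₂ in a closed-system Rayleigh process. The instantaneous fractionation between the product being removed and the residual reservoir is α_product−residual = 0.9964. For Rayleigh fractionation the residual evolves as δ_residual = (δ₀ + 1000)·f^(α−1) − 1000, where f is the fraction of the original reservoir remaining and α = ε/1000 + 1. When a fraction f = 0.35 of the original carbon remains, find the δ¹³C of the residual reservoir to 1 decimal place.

Rayleigh residual: δ_res = (δ₀ + 1000)·f^(α−1) − 1000
α − 1 = -0.00360
f^(α−1) = 0.35^(-0.00360) = 1.003787
δ_res = (-26.3 + 1000) × 1.003787 − 1000 = 977.387 − 1000 = -22.61 per mil

-22.6 per mil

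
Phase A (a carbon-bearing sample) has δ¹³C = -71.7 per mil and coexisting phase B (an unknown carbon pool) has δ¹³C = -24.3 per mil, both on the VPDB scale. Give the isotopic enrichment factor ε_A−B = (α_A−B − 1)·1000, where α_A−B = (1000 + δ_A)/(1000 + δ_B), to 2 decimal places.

-48.58 per mil

α_A−B = (1000 + -71.7) / (1000 + -24.3) = 928.3 / 975.7 = 0.951419
ε_A−B = (0.951419 − 1) × 1000 = -48.581 per mil
(The approximation ε ≈ δ_A − δ_B would give -47.4 per mil.)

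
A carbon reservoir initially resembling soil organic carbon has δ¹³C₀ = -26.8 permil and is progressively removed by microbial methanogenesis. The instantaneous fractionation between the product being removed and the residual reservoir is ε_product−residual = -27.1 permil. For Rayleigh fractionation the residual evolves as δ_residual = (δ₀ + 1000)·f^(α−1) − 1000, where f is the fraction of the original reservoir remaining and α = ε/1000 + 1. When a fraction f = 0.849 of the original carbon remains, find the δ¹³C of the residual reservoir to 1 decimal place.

Rayleigh residual: δ_res = (δ₀ + 1000)·f^(α−1) − 1000
α = ε/1000 + 1 = 0.97290, so α − 1 = -0.02710
f^(α−1) = 0.849^(-0.02710) = 1.004446
δ_res = (-26.8 + 1000) × 1.004446 − 1000 = 977.527 − 1000 = -22.47 permil

-22.5 permil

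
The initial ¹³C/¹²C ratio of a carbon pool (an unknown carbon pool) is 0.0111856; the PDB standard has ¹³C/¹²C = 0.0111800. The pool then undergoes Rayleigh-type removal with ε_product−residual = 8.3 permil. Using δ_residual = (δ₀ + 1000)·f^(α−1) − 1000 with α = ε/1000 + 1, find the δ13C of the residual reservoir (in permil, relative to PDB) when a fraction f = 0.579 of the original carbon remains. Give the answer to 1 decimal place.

-4.0 permil

δ₀ = (0.0111856/0.0111800 − 1)×1000 = (1.000501 − 1)×1000 = 0.501 permil
α − 1 = ε/1000 = 0.0083
f^(α−1) = 0.579^(0.0083) = 0.995475
δ_res = (0.501 + 1000) × 0.995475 − 1000 = 995.973 − 1000 = -4.03 permil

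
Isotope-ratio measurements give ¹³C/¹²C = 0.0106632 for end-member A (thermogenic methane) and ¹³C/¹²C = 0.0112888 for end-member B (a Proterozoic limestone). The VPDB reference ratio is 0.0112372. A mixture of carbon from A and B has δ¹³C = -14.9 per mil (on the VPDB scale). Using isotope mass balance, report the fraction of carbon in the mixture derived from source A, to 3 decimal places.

0.350

δ_A = (0.0106632/0.0112372 − 1)×1000 = (0.948920 − 1)×1000 = -51.080 per mil
δ_B = (0.0112888/0.0112372 − 1)×1000 = (1.004592 − 1)×1000 = 4.592 per mil
f_A = (δ_mix − δ_B)/(δ_A − δ_B) = (-14.9 − (4.592))/(-51.080 − (4.592))
f_A = -19.492 / -55.672 = 0.3501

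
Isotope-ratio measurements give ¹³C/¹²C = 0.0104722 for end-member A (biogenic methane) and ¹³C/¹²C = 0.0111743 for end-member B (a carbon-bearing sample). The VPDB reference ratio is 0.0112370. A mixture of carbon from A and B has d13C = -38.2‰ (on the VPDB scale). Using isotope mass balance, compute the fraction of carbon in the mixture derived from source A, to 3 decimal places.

0.522

δ_A = (0.0104722/0.0112370 − 1)×1000 = (0.931939 − 1)×1000 = -68.061‰
δ_B = (0.0111743/0.0112370 − 1)×1000 = (0.994420 − 1)×1000 = -5.580‰
f_A = (δ_mix − δ_B)/(δ_A − δ_B) = (-38.2 − (-5.580))/(-68.061 − (-5.580))
f_A = -32.620 / -62.481 = 0.5221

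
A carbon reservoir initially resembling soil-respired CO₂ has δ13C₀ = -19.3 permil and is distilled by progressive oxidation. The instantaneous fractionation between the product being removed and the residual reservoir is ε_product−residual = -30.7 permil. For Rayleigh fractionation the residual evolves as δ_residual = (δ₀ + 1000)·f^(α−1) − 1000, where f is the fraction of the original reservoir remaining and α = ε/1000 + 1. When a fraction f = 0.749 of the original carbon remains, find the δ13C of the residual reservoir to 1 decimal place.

-10.6 permil

Rayleigh residual: δ_res = (δ₀ + 1000)·f^(α−1) − 1000
α = ε/1000 + 1 = 0.96930, so α − 1 = -0.03070
f^(α−1) = 0.749^(-0.03070) = 1.008912
δ_res = (-19.3 + 1000) × 1.008912 − 1000 = 989.440 − 1000 = -10.56 permil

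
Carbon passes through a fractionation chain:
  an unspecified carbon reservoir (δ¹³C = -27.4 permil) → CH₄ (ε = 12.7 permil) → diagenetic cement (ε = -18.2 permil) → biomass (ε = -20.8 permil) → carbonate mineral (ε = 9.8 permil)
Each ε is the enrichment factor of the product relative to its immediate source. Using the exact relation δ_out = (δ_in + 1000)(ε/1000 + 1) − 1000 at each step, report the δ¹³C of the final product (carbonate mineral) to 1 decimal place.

step 1: δ = (-27.40 + 1000)·(12.7/1000 + 1) − 1000 = -15.05 permil
step 2: δ = (-15.05 + 1000)·(-18.2/1000 + 1) − 1000 = -32.97 permil
step 3: δ = (-32.97 + 1000)·(-20.8/1000 + 1) − 1000 = -53.09 permil
step 4: δ = (-53.09 + 1000)·(9.8/1000 + 1) − 1000 = -43.81 permil

-43.8 permil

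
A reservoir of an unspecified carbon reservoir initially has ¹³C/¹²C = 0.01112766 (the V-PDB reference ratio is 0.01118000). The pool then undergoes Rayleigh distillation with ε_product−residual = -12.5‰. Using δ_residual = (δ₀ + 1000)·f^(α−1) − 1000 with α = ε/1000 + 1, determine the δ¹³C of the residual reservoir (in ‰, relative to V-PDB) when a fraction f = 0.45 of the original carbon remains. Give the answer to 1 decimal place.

δ₀ = (0.01112766/0.01118000 − 1)×1000 = (0.995318 − 1)×1000 = -4.682‰
α − 1 = ε/1000 = -0.0125
f^(α−1) = 0.45^(-0.0125) = 1.010031
δ_res = (-4.682 + 1000) × 1.010031 − 1000 = 1005.303 − 1000 = 5.30‰

5.3‰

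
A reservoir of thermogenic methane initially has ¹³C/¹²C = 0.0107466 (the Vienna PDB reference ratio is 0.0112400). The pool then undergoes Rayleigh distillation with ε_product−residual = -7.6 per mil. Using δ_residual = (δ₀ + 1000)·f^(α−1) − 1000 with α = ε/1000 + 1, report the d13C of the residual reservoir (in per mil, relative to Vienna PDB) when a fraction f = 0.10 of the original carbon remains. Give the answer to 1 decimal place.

δ₀ = (0.0107466/0.0112400 − 1)×1000 = (0.956103 − 1)×1000 = -43.897 per mil
α − 1 = ε/1000 = -0.0076
f^(α−1) = 0.10^(-0.0076) = 1.017654
δ_res = (-43.897 + 1000) × 1.017654 − 1000 = 972.982 − 1000 = -27.02 per mil

-27.0 per mil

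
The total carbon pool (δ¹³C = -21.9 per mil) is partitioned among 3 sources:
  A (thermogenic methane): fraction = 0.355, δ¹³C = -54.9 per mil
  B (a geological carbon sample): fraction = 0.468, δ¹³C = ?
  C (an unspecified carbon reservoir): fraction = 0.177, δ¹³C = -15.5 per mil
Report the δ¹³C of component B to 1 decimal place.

Isotope mass balance: δ_bulk = Σ fᵢ·δᵢ.
-21.9 = 0.355×(-54.9) + 0.468×δ_B + 0.177×(-15.5)
0.468·δ_B = -21.9 − (-22.233) = 0.333
δ_B = 0.333 / 0.468 = 0.71 per mil

0.7 per mil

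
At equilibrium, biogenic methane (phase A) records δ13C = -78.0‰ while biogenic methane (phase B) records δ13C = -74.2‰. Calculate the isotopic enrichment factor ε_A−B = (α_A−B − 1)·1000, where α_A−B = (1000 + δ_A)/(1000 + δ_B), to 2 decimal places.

-4.10‰

α_A−B = (1000 + -78.0) / (1000 + -74.2) = 922.0 / 925.8 = 0.995895
ε_A−B = (0.995895 − 1) × 1000 = -4.105‰
(The approximation ε ≈ δ_A − δ_B would give -3.8‰.)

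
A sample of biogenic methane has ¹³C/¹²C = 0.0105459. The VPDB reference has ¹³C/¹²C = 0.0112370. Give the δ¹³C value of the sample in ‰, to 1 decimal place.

-61.5‰

δ¹³C = (R_sample / R_standard − 1) × 1000
R_sample / R_standard = 0.0105459 / 0.0112370 = 0.938498
δ¹³C = (0.938498 − 1) × 1000 = -61.50‰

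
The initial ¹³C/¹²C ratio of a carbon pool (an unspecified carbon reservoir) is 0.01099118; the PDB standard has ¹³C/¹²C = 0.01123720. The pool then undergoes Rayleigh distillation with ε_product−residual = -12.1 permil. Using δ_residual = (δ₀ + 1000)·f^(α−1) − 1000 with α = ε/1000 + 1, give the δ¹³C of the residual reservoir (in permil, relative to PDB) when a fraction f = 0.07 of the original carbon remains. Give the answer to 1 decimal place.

δ₀ = (0.01099118/0.01123720 − 1)×1000 = (0.978107 − 1)×1000 = -21.893 permil
α − 1 = ε/1000 = -0.0121
f^(α−1) = 0.07^(-0.0121) = 1.032700
δ_res = (-21.893 + 1000) × 1.032700 − 1000 = 1010.091 − 1000 = 10.09 permil

10.1 permil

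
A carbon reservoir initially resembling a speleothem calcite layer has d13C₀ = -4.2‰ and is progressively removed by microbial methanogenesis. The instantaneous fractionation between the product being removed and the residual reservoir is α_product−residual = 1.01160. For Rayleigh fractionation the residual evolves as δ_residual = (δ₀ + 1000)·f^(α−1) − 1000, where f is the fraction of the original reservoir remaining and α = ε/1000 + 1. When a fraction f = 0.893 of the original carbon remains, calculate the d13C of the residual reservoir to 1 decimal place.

Rayleigh residual: δ_res = (δ₀ + 1000)·f^(α−1) − 1000
α − 1 = 0.01160
f^(α−1) = 0.893^(0.01160) = 0.998688
δ_res = (-4.2 + 1000) × 0.998688 − 1000 = 994.494 − 1000 = -5.51‰

-5.5‰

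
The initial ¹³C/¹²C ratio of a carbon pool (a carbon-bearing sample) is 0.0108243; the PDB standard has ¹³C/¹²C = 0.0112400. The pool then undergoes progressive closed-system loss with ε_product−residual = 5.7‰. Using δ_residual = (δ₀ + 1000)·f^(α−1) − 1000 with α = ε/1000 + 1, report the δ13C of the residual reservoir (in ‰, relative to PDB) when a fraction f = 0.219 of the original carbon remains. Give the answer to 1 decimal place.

δ₀ = (0.0108243/0.0112400 − 1)×1000 = (0.963016 − 1)×1000 = -36.984‰
α − 1 = ε/1000 = 0.0057
f^(α−1) = 0.219^(0.0057) = 0.991381
δ_res = (-36.984 + 1000) × 0.991381 − 1000 = 954.716 − 1000 = -45.28‰

-45.3‰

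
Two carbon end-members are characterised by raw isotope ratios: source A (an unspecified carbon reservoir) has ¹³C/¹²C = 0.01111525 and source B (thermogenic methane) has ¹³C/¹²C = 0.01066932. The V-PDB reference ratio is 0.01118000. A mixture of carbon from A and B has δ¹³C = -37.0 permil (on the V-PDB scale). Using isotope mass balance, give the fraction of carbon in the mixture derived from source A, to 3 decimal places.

δ_A = (0.01111525/0.01118000 − 1)×1000 = (0.994208 − 1)×1000 = -5.792 permil
δ_B = (0.01066932/0.01118000 − 1)×1000 = (0.954322 − 1)×1000 = -45.678 permil
f_A = (δ_mix − δ_B)/(δ_A − δ_B) = (-37.0 − (-45.678))/(-5.792 − (-45.678))
f_A = 8.678 / 39.886 = 0.2176

0.218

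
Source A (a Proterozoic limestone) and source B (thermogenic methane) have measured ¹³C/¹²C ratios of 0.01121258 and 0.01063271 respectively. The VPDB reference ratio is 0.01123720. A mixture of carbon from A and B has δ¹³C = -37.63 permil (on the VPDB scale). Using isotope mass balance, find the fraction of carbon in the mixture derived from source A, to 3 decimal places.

0.313

δ_A = (0.01121258/0.01123720 − 1)×1000 = (0.997809 − 1)×1000 = -2.191 permil
δ_B = (0.01063271/0.01123720 − 1)×1000 = (0.946206 − 1)×1000 = -53.794 permil
f_A = (δ_mix − δ_B)/(δ_A − δ_B) = (-37.63 − (-53.794))/(-2.191 − (-53.794))
f_A = 16.164 / 51.603 = 0.3132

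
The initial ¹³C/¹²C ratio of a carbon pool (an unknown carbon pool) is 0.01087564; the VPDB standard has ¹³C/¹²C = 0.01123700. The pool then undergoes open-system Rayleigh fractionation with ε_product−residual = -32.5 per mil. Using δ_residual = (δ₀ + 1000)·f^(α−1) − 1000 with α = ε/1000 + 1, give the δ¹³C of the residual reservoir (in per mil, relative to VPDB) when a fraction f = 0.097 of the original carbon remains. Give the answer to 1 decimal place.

δ₀ = (0.01087564/0.01123700 − 1)×1000 = (0.967842 − 1)×1000 = -32.158 per mil
α − 1 = ε/1000 = -0.0325
f^(α−1) = 0.097^(-0.0325) = 1.078773
δ_res = (-32.158 + 1000) × 1.078773 − 1000 = 1044.081 − 1000 = 44.08 per mil

44.1 per mil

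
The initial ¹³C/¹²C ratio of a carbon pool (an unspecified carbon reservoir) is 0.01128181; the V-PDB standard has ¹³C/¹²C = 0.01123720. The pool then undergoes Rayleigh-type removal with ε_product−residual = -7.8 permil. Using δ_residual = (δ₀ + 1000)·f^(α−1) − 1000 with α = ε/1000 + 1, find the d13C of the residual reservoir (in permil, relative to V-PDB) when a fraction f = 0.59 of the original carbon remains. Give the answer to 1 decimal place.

δ₀ = (0.01128181/0.01123720 − 1)×1000 = (1.003970 − 1)×1000 = 3.970 permil
α − 1 = ε/1000 = -0.0078
f^(α−1) = 0.59^(-0.0078) = 1.004124
δ_res = (3.970 + 1000) × 1.004124 − 1000 = 1008.110 − 1000 = 8.11 permil

8.1 permil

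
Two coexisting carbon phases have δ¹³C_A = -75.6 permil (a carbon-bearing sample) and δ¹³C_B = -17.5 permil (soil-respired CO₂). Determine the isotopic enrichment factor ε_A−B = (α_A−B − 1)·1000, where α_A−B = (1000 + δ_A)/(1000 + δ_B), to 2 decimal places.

α_A−B = (1000 + -75.6) / (1000 + -17.5) = 924.4 / 982.5 = 0.940865
ε_A−B = (0.940865 − 1) × 1000 = -59.135 permil
(The approximation ε ≈ δ_A − δ_B would give -58.1 permil.)

-59.13 permil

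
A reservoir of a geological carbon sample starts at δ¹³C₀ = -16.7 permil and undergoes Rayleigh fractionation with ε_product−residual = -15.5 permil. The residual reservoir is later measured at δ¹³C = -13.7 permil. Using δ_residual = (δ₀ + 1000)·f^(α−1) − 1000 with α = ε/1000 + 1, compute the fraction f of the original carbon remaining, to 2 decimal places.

α − 1 = ε/1000 = -0.0155
(δ_res + 1000)/(δ₀ + 1000) = (-13.7 + 1000)/(-16.7 + 1000) = 986.3/983.3 = 1.003051
f = 1.003051^(1/-0.0155) = exp(ln(1.003051)/-0.0155) = exp(0.00305/-0.0155)
f = exp(-0.1965) = 0.8216

0.82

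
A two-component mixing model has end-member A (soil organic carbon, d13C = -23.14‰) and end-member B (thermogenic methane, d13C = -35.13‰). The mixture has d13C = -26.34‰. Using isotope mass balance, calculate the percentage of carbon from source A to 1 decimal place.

73.3%

δ_mix = f_A·δ_A + (1 − f_A)·δ_B  ⇒  f_A = (δ_mix − δ_B)/(δ_A − δ_B)
f_A = (-26.34 − (-35.13)) / (-23.14 − (-35.13))
f_A = 8.79 / 11.99 = 0.7331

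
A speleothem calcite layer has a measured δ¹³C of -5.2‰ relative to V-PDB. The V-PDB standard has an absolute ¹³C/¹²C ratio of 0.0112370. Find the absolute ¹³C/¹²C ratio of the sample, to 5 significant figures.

R_sample = R_standard × (δ¹³C/1000 + 1)
R_sample = 0.0112370 × (-5.2/1000 + 1) = 0.0112370 × 0.994800
R_sample = 0.0111786

0.011179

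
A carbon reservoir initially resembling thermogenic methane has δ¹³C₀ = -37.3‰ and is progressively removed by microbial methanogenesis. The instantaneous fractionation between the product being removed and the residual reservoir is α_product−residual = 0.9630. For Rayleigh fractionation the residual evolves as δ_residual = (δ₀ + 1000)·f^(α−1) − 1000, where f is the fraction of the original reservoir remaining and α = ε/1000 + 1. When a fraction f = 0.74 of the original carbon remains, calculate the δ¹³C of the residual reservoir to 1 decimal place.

Rayleigh residual: δ_res = (δ₀ + 1000)·f^(α−1) − 1000
α − 1 = -0.03700
f^(α−1) = 0.74^(-0.03700) = 1.011203
δ_res = (-37.3 + 1000) × 1.011203 − 1000 = 973.485 − 1000 = -26.51‰

-26.5‰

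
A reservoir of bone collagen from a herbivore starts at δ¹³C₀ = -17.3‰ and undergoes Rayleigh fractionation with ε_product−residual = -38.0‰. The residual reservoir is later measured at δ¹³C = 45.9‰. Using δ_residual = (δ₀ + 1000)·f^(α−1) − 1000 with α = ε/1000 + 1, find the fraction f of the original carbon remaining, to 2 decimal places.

0.19

α − 1 = ε/1000 = -0.0380
(δ_res + 1000)/(δ₀ + 1000) = (45.9 + 1000)/(-17.3 + 1000) = 1045.9/982.7 = 1.064313
f = 1.064313^(1/-0.0380) = exp(ln(1.064313)/-0.0380) = exp(0.06233/-0.0380)
f = exp(-1.6402) = 0.1939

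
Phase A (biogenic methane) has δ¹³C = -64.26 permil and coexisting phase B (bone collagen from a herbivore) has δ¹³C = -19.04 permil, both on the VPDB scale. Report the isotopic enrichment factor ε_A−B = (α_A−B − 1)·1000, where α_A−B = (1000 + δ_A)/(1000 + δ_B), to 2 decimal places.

-46.10 permil

α_A−B = (1000 + -64.26) / (1000 + -19.04) = 935.74 / 980.96 = 0.953902
ε_A−B = (0.953902 − 1) × 1000 = -46.098 permil
(The approximation ε ≈ δ_A − δ_B would give -45.22 permil.)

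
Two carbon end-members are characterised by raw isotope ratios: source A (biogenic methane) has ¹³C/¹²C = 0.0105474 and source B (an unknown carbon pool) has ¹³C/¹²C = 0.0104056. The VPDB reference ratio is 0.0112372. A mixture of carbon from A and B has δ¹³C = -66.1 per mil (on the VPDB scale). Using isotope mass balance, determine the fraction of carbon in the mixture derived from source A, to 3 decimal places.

δ_A = (0.0105474/0.0112372 − 1)×1000 = (0.938615 − 1)×1000 = -61.385 per mil
δ_B = (0.0104056/0.0112372 − 1)×1000 = (0.925996 − 1)×1000 = -74.004 per mil
f_A = (δ_mix − δ_B)/(δ_A − δ_B) = (-66.1 − (-74.004))/(-61.385 − (-74.004))
f_A = 7.904 / 12.619 = 0.6264

0.626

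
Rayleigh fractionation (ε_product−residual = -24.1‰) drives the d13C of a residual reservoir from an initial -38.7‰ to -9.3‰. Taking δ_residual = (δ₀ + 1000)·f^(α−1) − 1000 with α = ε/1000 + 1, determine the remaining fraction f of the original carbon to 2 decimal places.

α − 1 = ε/1000 = -0.0241
(δ_res + 1000)/(δ₀ + 1000) = (-9.3 + 1000)/(-38.7 + 1000) = 990.7/961.3 = 1.030584
f = 1.030584^(1/-0.0241) = exp(ln(1.030584)/-0.0241) = exp(0.03013/-0.0241)
f = exp(-1.2500) = 0.2865

0.29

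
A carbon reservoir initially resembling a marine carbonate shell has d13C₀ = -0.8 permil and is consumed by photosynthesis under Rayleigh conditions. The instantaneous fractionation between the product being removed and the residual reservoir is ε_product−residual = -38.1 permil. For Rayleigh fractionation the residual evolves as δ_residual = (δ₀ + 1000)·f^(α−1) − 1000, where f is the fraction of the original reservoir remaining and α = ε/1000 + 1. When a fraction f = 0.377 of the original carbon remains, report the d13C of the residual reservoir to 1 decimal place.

37.0 permil

Rayleigh residual: δ_res = (δ₀ + 1000)·f^(α−1) − 1000
α = ε/1000 + 1 = 0.96190, so α − 1 = -0.03810
f^(α−1) = 0.377^(-0.03810) = 1.037866
δ_res = (-0.8 + 1000) × 1.037866 − 1000 = 1037.036 − 1000 = 37.04 permil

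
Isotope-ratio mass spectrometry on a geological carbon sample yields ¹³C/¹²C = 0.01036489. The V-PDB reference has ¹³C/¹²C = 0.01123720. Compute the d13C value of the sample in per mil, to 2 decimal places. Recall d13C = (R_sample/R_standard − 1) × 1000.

d13C = (R_sample / R_standard − 1) × 1000
R_sample / R_standard = 0.01036489 / 0.01123720 = 0.922373
d13C = (0.922373 − 1) × 1000 = -77.627 per mil

-77.63 per mil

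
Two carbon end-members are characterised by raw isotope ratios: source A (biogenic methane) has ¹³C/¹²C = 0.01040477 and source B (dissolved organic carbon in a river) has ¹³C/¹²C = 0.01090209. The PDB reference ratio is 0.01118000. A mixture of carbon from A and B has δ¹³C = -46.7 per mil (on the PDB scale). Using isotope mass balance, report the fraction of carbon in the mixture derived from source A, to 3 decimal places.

0.491

δ_A = (0.01040477/0.01118000 − 1)×1000 = (0.930659 − 1)×1000 = -69.341 per mil
δ_B = (0.01090209/0.01118000 − 1)×1000 = (0.975142 − 1)×1000 = -24.858 per mil
f_A = (δ_mix − δ_B)/(δ_A − δ_B) = (-46.7 − (-24.858))/(-69.341 − (-24.858))
f_A = -21.842 / -44.483 = 0.4910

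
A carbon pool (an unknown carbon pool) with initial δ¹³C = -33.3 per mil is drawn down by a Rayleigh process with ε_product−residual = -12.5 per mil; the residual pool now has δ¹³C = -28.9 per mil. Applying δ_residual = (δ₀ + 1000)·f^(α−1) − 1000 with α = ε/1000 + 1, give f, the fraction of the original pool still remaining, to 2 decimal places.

0.70

α − 1 = ε/1000 = -0.0125
(δ_res + 1000)/(δ₀ + 1000) = (-28.9 + 1000)/(-33.3 + 1000) = 971.1/966.7 = 1.004552
f = 1.004552^(1/-0.0125) = exp(ln(1.004552)/-0.0125) = exp(0.00454/-0.0125)
f = exp(-0.3633) = 0.6954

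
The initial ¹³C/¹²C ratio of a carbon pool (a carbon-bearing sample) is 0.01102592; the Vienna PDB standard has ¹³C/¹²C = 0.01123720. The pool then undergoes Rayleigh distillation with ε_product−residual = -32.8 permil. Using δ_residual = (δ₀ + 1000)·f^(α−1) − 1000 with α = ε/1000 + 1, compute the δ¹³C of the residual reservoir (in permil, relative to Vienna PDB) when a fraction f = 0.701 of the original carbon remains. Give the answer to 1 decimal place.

δ₀ = (0.01102592/0.01123720 − 1)×1000 = (0.981198 − 1)×1000 = -18.802 permil
α − 1 = ε/1000 = -0.0328
f^(α−1) = 0.701^(-0.0328) = 1.011720
δ_res = (-18.802 + 1000) × 1.011720 − 1000 = 992.698 − 1000 = -7.30 permil

-7.3 permil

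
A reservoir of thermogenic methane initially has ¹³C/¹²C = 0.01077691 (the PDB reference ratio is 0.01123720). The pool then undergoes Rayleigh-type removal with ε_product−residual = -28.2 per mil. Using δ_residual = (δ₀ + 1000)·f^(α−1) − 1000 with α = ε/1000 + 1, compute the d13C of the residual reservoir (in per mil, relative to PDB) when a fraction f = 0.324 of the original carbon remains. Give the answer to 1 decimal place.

-10.0 per mil

δ₀ = (0.01077691/0.01123720 − 1)×1000 = (0.959039 − 1)×1000 = -40.961 per mil
α − 1 = ε/1000 = -0.0282
f^(α−1) = 0.324^(-0.0282) = 1.032292
δ_res = (-40.961 + 1000) × 1.032292 − 1000 = 990.008 − 1000 = -9.99 per mil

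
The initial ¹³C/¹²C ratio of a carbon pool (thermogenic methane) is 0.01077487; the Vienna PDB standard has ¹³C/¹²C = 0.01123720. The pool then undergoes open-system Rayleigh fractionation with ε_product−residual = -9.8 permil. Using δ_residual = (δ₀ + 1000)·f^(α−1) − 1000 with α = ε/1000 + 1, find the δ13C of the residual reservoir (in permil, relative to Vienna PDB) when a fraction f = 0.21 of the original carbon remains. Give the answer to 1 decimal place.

δ₀ = (0.01077487/0.01123720 − 1)×1000 = (0.958857 − 1)×1000 = -41.143 permil
α − 1 = ε/1000 = -0.0098
f^(α−1) = 0.21^(-0.0098) = 1.015412
δ_res = (-41.143 + 1000) × 1.015412 − 1000 = 973.635 − 1000 = -26.36 permil

-26.4 permil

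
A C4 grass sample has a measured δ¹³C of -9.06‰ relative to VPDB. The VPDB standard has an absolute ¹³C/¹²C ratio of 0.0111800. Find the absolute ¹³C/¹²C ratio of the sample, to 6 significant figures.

R_sample = R_standard × (δ¹³C/1000 + 1)
R_sample = 0.0111800 × (-9.06/1000 + 1) = 0.0111800 × 0.990940
R_sample = 0.0110787

0.0110787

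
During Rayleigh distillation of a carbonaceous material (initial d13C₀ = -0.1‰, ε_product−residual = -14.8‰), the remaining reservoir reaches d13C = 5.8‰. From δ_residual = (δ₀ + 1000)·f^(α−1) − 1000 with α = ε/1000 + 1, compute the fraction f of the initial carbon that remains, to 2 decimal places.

0.67

α − 1 = ε/1000 = -0.0148
(δ_res + 1000)/(δ₀ + 1000) = (5.8 + 1000)/(-0.1 + 1000) = 1005.8/999.9 = 1.005901
f = 1.005901^(1/-0.0148) = exp(ln(1.005901)/-0.0148) = exp(0.00588/-0.0148)
f = exp(-0.3975) = 0.6720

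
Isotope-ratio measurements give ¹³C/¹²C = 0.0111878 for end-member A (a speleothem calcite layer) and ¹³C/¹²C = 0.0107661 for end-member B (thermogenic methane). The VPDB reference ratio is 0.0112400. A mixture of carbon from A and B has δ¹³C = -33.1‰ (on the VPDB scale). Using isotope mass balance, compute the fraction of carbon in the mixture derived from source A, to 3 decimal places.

0.242

δ_A = (0.0111878/0.0112400 − 1)×1000 = (0.995356 − 1)×1000 = -4.644‰
δ_B = (0.0107661/0.0112400 − 1)×1000 = (0.957838 − 1)×1000 = -42.162‰
f_A = (δ_mix − δ_B)/(δ_A − δ_B) = (-33.1 − (-42.162))/(-4.644 − (-42.162))
f_A = 9.062 / 37.518 = 0.2415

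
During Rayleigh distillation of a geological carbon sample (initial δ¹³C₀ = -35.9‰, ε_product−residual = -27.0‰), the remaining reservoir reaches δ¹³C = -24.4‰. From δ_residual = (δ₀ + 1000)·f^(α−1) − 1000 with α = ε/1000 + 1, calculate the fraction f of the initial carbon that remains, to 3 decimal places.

α − 1 = ε/1000 = -0.0270
(δ_res + 1000)/(δ₀ + 1000) = (-24.4 + 1000)/(-35.9 + 1000) = 975.6/964.1 = 1.011928
f = 1.011928^(1/-0.0270) = exp(ln(1.011928)/-0.0270) = exp(0.01186/-0.0270)
f = exp(-0.4392) = 0.6446

0.645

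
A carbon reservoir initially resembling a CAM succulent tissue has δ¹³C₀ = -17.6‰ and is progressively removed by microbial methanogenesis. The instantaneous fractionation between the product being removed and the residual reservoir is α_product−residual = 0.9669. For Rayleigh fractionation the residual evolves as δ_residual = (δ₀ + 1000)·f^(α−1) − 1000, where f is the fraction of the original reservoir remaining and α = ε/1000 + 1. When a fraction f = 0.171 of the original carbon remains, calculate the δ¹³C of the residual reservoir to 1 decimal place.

Rayleigh residual: δ_res = (δ₀ + 1000)·f^(α−1) − 1000
α − 1 = -0.03310
f^(α−1) = 0.171^(-0.03310) = 1.060200
δ_res = (-17.6 + 1000) × 1.060200 − 1000 = 1041.541 − 1000 = 41.54‰

41.5‰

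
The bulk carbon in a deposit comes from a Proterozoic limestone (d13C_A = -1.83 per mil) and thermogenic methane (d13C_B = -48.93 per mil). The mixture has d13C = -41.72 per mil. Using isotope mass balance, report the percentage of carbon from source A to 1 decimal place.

δ_mix = f_A·δ_A + (1 − f_A)·δ_B  ⇒  f_A = (δ_mix − δ_B)/(δ_A − δ_B)
f_A = (-41.72 − (-48.93)) / (-1.83 − (-48.93))
f_A = 7.21 / 47.10 = 0.1531

15.3%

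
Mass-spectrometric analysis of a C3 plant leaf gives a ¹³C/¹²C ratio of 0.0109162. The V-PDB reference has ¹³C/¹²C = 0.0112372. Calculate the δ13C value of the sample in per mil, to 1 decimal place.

δ13C = (R_sample / R_standard − 1) × 1000
R_sample / R_standard = 0.0109162 / 0.0112372 = 0.971434
δ13C = (0.971434 − 1) × 1000 = -28.57 per mil

-28.6 per mil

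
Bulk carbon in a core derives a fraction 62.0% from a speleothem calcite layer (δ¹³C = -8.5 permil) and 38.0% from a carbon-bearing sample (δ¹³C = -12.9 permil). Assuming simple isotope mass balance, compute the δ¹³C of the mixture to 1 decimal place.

-10.2 permil

δ_mix = f_A·δ_A + f_B·δ_B
δ_mix = 0.620 × (-8.5) + 0.380 × (-12.9)
δ_mix = -5.27 + -4.90 = -10.17 permil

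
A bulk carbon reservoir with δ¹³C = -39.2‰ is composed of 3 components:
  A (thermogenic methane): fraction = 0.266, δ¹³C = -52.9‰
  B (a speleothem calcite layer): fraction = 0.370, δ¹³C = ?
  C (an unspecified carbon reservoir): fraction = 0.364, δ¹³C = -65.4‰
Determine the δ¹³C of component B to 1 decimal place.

-3.6‰

Isotope mass balance: δ_bulk = Σ fᵢ·δᵢ.
-39.2 = 0.266×(-52.9) + 0.370×δ_B + 0.364×(-65.4)
0.370·δ_B = -39.2 − (-37.877) = -1.323
δ_B = -1.323 / 0.370 = -3.58‰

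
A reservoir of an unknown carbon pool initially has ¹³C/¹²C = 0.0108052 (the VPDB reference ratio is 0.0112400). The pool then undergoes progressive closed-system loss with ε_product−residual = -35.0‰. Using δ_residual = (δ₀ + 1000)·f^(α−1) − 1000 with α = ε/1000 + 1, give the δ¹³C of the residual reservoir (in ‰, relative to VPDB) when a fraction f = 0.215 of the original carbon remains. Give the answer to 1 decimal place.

δ₀ = (0.0108052/0.0112400 − 1)×1000 = (0.961317 − 1)×1000 = -38.683‰
α − 1 = ε/1000 = -0.0350
f^(α−1) = 0.215^(-0.0350) = 1.055273
δ_res = (-38.683 + 1000) × 1.055273 − 1000 = 1014.451 − 1000 = 14.45‰

14.5‰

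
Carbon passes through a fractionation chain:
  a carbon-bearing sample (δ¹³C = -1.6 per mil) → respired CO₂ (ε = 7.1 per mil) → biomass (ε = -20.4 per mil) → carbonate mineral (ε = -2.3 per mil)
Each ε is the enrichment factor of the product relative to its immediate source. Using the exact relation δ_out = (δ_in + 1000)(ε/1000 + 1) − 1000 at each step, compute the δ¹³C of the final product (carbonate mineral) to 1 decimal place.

step 1: δ = (-1.60 + 1000)·(7.1/1000 + 1) − 1000 = 5.49 per mil
step 2: δ = (5.49 + 1000)·(-20.4/1000 + 1) − 1000 = -15.02 per mil
step 3: δ = (-15.02 + 1000)·(-2.3/1000 + 1) − 1000 = -17.29 per mil

-17.3 per mil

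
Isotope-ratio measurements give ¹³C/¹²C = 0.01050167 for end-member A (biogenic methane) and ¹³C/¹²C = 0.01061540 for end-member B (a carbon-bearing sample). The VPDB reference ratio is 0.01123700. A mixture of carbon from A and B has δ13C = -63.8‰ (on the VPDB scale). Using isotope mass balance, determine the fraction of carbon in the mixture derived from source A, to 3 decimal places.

δ_A = (0.01050167/0.01123700 − 1)×1000 = (0.934562 − 1)×1000 = -65.438‰
δ_B = (0.01061540/0.01123700 − 1)×1000 = (0.944683 − 1)×1000 = -55.317‰
f_A = (δ_mix − δ_B)/(δ_A − δ_B) = (-63.8 − (-55.317))/(-65.438 − (-55.317))
f_A = -8.483 / -10.121 = 0.8381

0.838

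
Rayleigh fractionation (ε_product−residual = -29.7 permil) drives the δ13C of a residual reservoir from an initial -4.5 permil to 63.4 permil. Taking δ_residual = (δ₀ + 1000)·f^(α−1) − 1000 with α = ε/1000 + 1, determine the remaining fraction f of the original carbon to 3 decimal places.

α − 1 = ε/1000 = -0.0297
(δ_res + 1000)/(δ₀ + 1000) = (63.4 + 1000)/(-4.5 + 1000) = 1063.4/995.5 = 1.068207
f = 1.068207^(1/-0.0297) = exp(ln(1.068207)/-0.0297) = exp(0.06598/-0.0297)
f = exp(-2.2216) = 0.1084

0.108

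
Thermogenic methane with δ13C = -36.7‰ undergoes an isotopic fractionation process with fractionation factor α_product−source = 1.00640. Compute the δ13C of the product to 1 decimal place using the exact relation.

δ_product = (δ_source + 1000)·α − 1000
δ_product = (-36.7 + 1000) × 1.00640 − 1000
δ_product = 969.465 − 1000 = -30.53‰

-30.5‰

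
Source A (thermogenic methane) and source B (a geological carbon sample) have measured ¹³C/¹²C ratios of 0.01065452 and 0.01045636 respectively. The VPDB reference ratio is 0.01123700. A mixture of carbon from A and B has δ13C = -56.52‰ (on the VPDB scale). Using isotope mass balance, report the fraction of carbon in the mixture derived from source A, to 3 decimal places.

0.734

δ_A = (0.01065452/0.01123700 − 1)×1000 = (0.948164 − 1)×1000 = -51.836‰
δ_B = (0.01045636/0.01123700 − 1)×1000 = (0.930530 − 1)×1000 = -69.470‰
f_A = (δ_mix − δ_B)/(δ_A − δ_B) = (-56.52 − (-69.470))/(-51.836 − (-69.470))
f_A = 12.950 / 17.635 = 0.7344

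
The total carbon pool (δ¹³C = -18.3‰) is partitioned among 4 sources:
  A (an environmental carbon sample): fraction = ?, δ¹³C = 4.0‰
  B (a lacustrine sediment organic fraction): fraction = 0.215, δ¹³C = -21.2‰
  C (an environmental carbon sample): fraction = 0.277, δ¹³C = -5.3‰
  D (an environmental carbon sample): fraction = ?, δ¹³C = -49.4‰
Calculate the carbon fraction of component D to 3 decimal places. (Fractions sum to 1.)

0.268

Let f_D and f_A be the unknown fractions; fractions sum to 1 so f_D + f_A = 0.508.
Mass balance: Σ fᵢ·δᵢ = δ_bulk ⇒ f_D·(-49.4) + f_A·(4.0) = -18.3 − (-6.026) = -12.274
Substitute f_A = 0.508 − f_D:
f_D·(-49.4 − 4.0) = -12.274 − 0.508×(4.0) = -14.306
f_D = -14.306 / -53.4 = 0.2679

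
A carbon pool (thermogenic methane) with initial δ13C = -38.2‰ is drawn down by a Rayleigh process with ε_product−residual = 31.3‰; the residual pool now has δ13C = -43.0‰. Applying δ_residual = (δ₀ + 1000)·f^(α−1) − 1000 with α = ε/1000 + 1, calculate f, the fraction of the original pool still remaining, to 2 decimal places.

0.85

α − 1 = ε/1000 = 0.0313
(δ_res + 1000)/(δ₀ + 1000) = (-43.0 + 1000)/(-38.2 + 1000) = 957.0/961.8 = 0.995009
f = 0.995009^(1/0.0313) = exp(ln(0.995009)/0.0313) = exp(-0.00500/0.0313)
f = exp(-0.1598) = 0.8523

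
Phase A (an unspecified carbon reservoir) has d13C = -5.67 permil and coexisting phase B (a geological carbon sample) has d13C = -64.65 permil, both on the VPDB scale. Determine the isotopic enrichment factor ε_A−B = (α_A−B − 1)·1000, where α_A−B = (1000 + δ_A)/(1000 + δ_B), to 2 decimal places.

63.06 permil

α_A−B = (1000 + -5.67) / (1000 + -64.65) = 994.33 / 935.35 = 1.063057
ε_A−B = (1.063057 − 1) × 1000 = 63.057 permil
(The approximation ε ≈ δ_A − δ_B would give 58.98 permil.)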